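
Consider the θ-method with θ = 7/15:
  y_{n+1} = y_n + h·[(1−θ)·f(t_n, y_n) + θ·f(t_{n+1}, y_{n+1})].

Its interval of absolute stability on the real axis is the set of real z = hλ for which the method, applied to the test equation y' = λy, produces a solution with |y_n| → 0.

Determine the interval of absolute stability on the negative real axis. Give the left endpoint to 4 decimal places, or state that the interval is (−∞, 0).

With y'=λy (z=hλ):
  y_{n+1} = y_n + z·[8/15·y_n + 7/15·y_{n+1}] ⇒ (1 − 7/15z)y_{n+1} = (1 + 8/15z)y_n
  R(z) = (1 + 8/15z)/(1 − 7/15z).

Find x<0 with |R(x)|<1.
x=-1.6: |R|=0.0840
R=−1: 1+8/15x = −1+7/15x ⇒ -1/15x=2 ⇒ x=2/(-1/15)=-30.0000
Confirm numerically:
  x=-28.532: |R|=0.99316 <1
  x=-22.772: |R|=0.95856 <1
  x=-21.173: |R|=0.94592 <1
  x=-30.522: |R|=1.00228 >1
  x=-30.047: |R|=1.00021 >1
Stable set (-30.0000, 0).

(-30.0000, 0).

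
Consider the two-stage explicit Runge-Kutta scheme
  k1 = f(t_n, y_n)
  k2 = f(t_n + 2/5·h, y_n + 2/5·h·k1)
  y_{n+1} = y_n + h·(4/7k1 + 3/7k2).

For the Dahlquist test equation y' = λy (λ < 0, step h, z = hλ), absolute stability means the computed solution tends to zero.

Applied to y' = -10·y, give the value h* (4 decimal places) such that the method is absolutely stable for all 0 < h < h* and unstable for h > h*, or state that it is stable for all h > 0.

With y'=λy (z=hλ):
  k1=λy_n ⇒ h·k1=z·y_n;  k2=λ(1+2/5z)y_n ⇒ h·k2=z(1+2/5z)y_n
  y_{n+1}/y_n = 1 + 4/7z + 3/7z(1+2/5z) = 1 + z + 6/35z²
  so R(z) = 1 + z + 6/35z².

Find x<0 with |R(x)|<1.
x=-0.96: |R|=0.1980
R=1: x+6/35x²=0 ⇒ x=−35/6=-5.8333; min R=1−1/(4·6/35)=-0.4583>−1
Confirm numerically:
  x=-5.655: |R|=0.82712 <1
  x=-5.488: |R|=0.67511 <1
  x=-5.155: |R|=0.40055 <1
  x=-3.517: |R|=0.39655 <1
  x=-6.267: |R|=1.46591 >1
  x=-6.169: |R|=1.35498 >1
  x=-6.024: |R|=1.19690 >1
So |R|<1 on (-5.8333, 0).

(-5.8333,0); λ=-10 ⇒ h* = (35/6)/10 = 0.5833.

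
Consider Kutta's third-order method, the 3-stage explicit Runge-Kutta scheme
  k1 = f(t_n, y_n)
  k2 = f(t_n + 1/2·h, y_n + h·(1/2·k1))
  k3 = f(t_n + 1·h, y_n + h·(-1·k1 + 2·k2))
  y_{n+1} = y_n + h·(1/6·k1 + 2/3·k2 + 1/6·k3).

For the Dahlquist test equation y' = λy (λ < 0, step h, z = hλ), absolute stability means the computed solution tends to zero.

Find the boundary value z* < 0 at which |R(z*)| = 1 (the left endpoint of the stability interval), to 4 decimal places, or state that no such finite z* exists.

left endpoint -2.5127.

On y'=λy, z=hλ:
  order 3, 3-stage ⇒ R(z)=1+z+z^2/2+z^3/6
  (e.g. R(-0.42)=0.65585, |R|=0.65585)

Find x<0 with |R(x)|<1.
x=-0.42: |R|=0.6559
|R(-2.78)|=1.4966 |R(-1.12)|=0.2730 |R(-1.01)|=0.3283
Bisect:
  x_lo=-2.9395 |R|=1.8524  x_hi=-0.2138 |R|=0.8075
  mid=-1.57664 |R|=0.01306 →hi
  mid=-2.25807 |R|=0.62757 →hi
  mid=-2.59879 |R|=1.14718 →lo
  mid=-2.42843 |R|=0.86665 →hi
  mid=-2.51361 |R|=1.00142 →lo
  mid=-2.47102 |R|=0.93270 →hi
  mid=-2.49232 |R|=0.96672 →hi
  ...
  [-2.51278,-2.51261] ⇒ x*=-2.5127
Interval (-2.5127, 0).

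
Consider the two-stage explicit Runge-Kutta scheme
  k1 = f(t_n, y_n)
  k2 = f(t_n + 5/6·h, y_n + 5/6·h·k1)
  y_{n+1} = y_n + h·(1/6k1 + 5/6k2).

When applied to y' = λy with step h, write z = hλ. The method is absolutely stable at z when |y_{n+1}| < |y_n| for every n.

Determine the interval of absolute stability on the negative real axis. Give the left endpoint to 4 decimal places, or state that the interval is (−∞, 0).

With y'=λy (z=hλ):
  k1=λy_n ⇒ h·k1=z·y_n;  k2=λ(1+5/6z)y_n ⇒ h·k2=z(1+5/6z)y_n
  y_{n+1}/y_n = 1 + 1/6z + 5/6z(1+5/6z) = 1 + z + 25/36z²
  Hence R(z) = 1 + z + 25/36z².

Need |R(x)|<1, x<0.
x=-1.72: |R|=1.3344
R=1: x+25/36x²=0 ⇒ x=−36/25=-1.4400; min R=1−1/(4·25/36)=0.6400>−1
Confirm numerically:
  x=-1.391: |R|=0.95267 <1
  x=-1.328: |R|=0.89671 <1
  x=-0.849: |R|=0.65156 <1
  x=-0.708: |R|=0.64010 <1
  x=-1.965: |R|=1.71641 >1
  x=-1.768: |R|=1.40271 >1
Stable set (-1.4400, 0).

z∈(-1.4400,0).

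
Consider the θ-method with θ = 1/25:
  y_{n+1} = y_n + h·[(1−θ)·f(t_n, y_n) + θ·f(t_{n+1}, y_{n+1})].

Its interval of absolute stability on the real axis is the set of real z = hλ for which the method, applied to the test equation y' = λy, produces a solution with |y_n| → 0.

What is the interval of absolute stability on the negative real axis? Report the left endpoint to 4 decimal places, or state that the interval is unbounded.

(-2.1739, 0).

Set f=λy, z=hλ:
  y_{n+1} = y_n + z·[24/25·y_n + 1/25·y_{n+1}] ⇒ (1 − 1/25z)y_{n+1} = (1 + 24/25z)y_n
  so R(z) = (1 + 24/25z)/(1 − 1/25z).

Boundary: |R(x)|=1, x<0.
x=-0.82: |R|=0.2060
R=−1: 1+24/25x = −1+1/25x ⇒ -23/25x=2 ⇒ x=2/(-23/25)=-2.1739
Confirm numerically:
  x=-1.971: |R|=0.82696 <1
  x=-1.809: |R|=0.68693 <1
  x=-1.334: |R|=0.26642 <1
  x=-2.318: |R|=1.12131 >1
  x=-2.263: |R|=1.07516 >1
  x=-2.250: |R|=1.06422 >1
So |R|<1 on (-2.1739, 0).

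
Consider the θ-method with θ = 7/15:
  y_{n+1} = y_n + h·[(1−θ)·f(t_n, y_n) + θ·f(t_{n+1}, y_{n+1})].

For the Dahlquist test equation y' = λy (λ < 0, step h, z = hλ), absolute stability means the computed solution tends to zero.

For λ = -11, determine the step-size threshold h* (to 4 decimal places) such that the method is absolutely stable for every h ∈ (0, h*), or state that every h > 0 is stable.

(-30.0000,0); λ=-11 ⇒ h* = (30)/11 = 2.7273.

On y'=λy, z=hλ:
  y_{n+1} = y_n + z·[8/15·y_n + 7/15·y_{n+1}] ⇒ (1 − 7/15z)y_{n+1} = (1 + 8/15z)y_n
  ⇒ R(z) = (1 + 8/15z)/(1 − 7/15z).

Need |R(x)|<1, x<0.
x=-1.61: |R|=0.0807
R=−1: 1+8/15x = −1+7/15x ⇒ -1/15x=2 ⇒ x=2/(-1/15)=-30.0000
Confirm numerically:
  x=-29.292: |R|=0.99678 <1
  x=-25.442: |R|=0.97639 <1
  x=-23.096: |R|=0.96092 <1
  x=-30.471: |R|=1.00206 >1
  x=-30.213: |R|=1.00094 >1
  x=-30.169: |R|=1.00075 >1
Stable set (-30.0000, 0).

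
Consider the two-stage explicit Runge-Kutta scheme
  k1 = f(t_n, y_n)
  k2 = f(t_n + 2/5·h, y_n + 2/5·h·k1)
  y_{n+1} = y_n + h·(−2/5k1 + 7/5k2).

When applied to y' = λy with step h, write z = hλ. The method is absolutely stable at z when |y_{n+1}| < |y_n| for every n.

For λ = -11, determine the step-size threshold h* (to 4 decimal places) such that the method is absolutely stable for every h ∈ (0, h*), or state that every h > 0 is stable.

(-1.7857,0); λ=-11 ⇒ h* = (25/14)/11 = 0.1623.

With y'=λy (z=hλ):
  k1=λy_n ⇒ h·k1=z·y_n;  k2=λ(1+2/5z)y_n ⇒ h·k2=z(1+2/5z)y_n
  y_{n+1}/y_n = 1 − 2/5z + 7/5z(1+2/5z) = 1 + z + 14/25z²
  so R(z) = 1 + z + 14/25z².

Need |R(x)|<1, x<0.
x=-1.6: |R|=0.8336
R=1: x+14/25x²=0 ⇒ x=−25/14=-1.7857; min R=1−1/(4·14/25)=0.5536>−1
Confirm numerically:
  x=-1.402: |R|=0.69874 <1
  x=-0.752: |R|=0.56468 <1
  x=-0.722: |R|=0.56992 <1
  x=-2.122: |R|=1.39962 >1
  x=-1.960: |R|=1.19130 >1
  x=-1.819: |R|=1.03391 >1
Interval (-1.7857, 0).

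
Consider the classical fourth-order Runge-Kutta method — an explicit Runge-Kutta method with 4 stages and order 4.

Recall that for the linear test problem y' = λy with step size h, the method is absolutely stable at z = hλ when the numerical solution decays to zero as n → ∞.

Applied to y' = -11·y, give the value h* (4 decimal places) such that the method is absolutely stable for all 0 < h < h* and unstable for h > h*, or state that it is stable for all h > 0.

On y'=λy, z=hλ:
  order 4, 4-stage ⇒ R(z)=1+z+z^2/2+z^3/6+z^4/24
  (e.g. R(-0.91)=0.40703, |R|=0.40703)

Need |R(x)|<1, x<0.
x=-0.91: |R|=0.4070
|R(-3.1)|=1.5878 |R(-2.61)|=0.7663 |R(-1.36)|=0.2881
Bisect:
  x_lo=-3.6394 |R|=3.2590  x_hi=-0.3039 |R|=0.7380
  mid=-1.97164 |R|=0.32428 →hi
  mid=-2.80552 |R|=1.03093 →lo
  mid=-2.38858 |R|=0.54909 →hi
  mid=-2.59705 |R|=0.75135 →hi
  mid=-2.70129 |R|=0.88056 →hi
  mid=-2.75341 |R|=0.95298 →hi
  mid=-2.77946 |R|=0.99125 →hi
  ...
  [-2.78537,-2.78516] ⇒ x*=-2.7853
So |R|<1 on (-2.7853, 0).

(-2.7853,0); λ=-11 ⇒ h* = 0.2532.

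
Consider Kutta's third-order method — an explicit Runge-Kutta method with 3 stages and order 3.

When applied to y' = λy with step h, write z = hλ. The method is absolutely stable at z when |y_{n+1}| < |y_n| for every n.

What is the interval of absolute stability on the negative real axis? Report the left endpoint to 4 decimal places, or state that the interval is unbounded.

z∈(-2.5127,0).

Set f=λy, z=hλ:
  order 3, 3-stage ⇒ R(z)=1+z+z^2/2+z^3/6
  (e.g. R(-0.67)=0.50432, |R|=0.50432)

Find x<0 with |R(x)|<1.
x=-0.67: |R|=0.5043
|R(-2.6)|=1.1493 |R(-1.81)|=0.1602 |R(-1.12)|=0.2730
Bisect:
  x_lo=-3.2357 |R|=2.6469  x_hi=-0.1329 |R|=0.8756
  mid=-1.68427 |R|=0.06220 →hi
  mid=-2.45997 |R|=0.91531 →hi
  mid=-2.84782 |R|=1.64211 →lo
  mid=-2.65389 |R|=1.24761 →lo
  mid=-2.55693 |R|=1.07414 →lo
  mid=-2.50845 |R|=0.99295 →hi
  mid=-2.53269 |R|=1.03309 →lo
  ...
  [-2.51280,-2.51262] ⇒ x*=-2.5127
Interval (-2.5127, 0).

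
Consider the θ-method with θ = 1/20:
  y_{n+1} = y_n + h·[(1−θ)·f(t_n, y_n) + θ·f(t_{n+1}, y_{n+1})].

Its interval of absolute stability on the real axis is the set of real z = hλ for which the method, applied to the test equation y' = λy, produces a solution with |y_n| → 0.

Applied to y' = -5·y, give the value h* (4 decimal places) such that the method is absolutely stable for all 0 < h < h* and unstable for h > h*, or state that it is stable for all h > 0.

Set f=λy, z=hλ:
  y_{n+1} = y_n + z·[19/20·y_n + 1/20·y_{n+1}] ⇒ (1 − 1/20z)y_{n+1} = (1 + 19/20z)y_n
  Hence R(z) = (1 + 19/20z)/(1 − 1/20z).

Boundary: |R(x)|=1, x<0.
x=-0.98: |R|=0.0658
R=−1: 1+19/20x = −1+1/20x ⇒ -9/10x=2 ⇒ x=2/(-9/10)=-2.2222
Confirm numerically:
  x=-1.785: |R|=0.63874 <1
  x=-1.684: |R|=0.55322 <1
  x=-1.670: |R|=0.54130 <1
  x=-2.389: |R|=1.13408 >1
  x=-2.366: |R|=1.11571 >1
So |R|<1 on (-2.2222, 0).

(-2.2222,0); λ=-5 ⇒ h* = (20/9)/5 = 0.4444.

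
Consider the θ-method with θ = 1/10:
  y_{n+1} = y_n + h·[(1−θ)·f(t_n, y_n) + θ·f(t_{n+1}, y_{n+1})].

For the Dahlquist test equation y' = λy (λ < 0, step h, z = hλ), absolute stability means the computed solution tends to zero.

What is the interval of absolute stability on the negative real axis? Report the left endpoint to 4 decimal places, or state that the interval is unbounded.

(-2.5000, 0).

On y'=λy, z=hλ:
  y_{n+1} = y_n + z·[9/10·y_n + 1/10·y_{n+1}] ⇒ (1 − 1/10z)y_{n+1} = (1 + 9/10z)y_n
  Hence R(z) = (1 + 9/10z)/(1 − 1/10z).

Find x<0 with |R(x)|<1.
x=-1.55: |R|=0.3420
R=−1: 1+9/10x = −1+1/10x ⇒ -4/5x=2 ⇒ x=2/(-4/5)=-2.5000
Confirm numerically:
  x=-2.066: |R|=0.71225 <1
  x=-1.303: |R|=0.15279 <1
  x=-1.124: |R|=0.01043 <1
  x=-1.087: |R|=0.01957 <1
  x=-3.054: |R|=1.33951 >1
  x=-2.981: |R|=1.29643 >1
  x=-2.534: |R|=1.02170 >1
So |R|<1 on (-2.5000, 0).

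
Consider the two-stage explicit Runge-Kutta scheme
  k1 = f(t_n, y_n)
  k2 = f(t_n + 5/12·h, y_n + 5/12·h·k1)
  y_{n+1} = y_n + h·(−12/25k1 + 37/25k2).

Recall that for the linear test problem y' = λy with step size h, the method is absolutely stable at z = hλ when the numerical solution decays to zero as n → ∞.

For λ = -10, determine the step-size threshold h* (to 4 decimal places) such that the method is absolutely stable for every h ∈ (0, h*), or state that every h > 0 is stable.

Test eqn y'=λy, z=hλ:
  k1=λy_n ⇒ h·k1=z·y_n;  k2=λ(1+5/12z)y_n ⇒ h·k2=z(1+5/12z)y_n
  y_{n+1}/y_n = 1 − 12/25z + 37/25z(1+5/12z) = 1 + z + 37/60z²
  so R(z) = 1 + z + 37/60z².

Need |R(x)|<1, x<0.
x=-0.71: |R|=0.6009
R=1: x+37/60x²=0 ⇒ x=−60/37=-1.6216; min R=1−1/(4·37/60)=0.5946>−1
Confirm numerically:
  x=-1.365: |R|=0.78399 <1
  x=-1.242: |R|=0.70925 <1
  x=-0.873: |R|=0.59698 <1
  x=-0.870: |R|=0.59675 <1
  x=-1.826: |R|=1.23014 >1
  x=-1.658: |R|=1.03719 >1
So |R|<1 on (-1.6216, 0).

(-1.6216,0); λ=-10 ⇒ h* = (60/37)/10 = 0.1622.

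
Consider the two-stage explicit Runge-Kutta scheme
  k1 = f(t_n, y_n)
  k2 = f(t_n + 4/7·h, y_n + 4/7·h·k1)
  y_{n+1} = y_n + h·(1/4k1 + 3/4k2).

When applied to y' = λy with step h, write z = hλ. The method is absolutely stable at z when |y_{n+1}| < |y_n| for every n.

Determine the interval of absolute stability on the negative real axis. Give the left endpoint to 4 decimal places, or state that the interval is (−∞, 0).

Set f=λy, z=hλ:
  k1=λy_n ⇒ h·k1=z·y_n;  k2=λ(1+4/7z)y_n ⇒ h·k2=z(1+4/7z)y_n
  y_{n+1}/y_n = 1 + 1/4z + 3/4z(1+4/7z) = 1 + z + 3/7z²
  ⇒ R(z) = 1 + z + 3/7z².

Need |R(x)|<1, x<0.
x=-1.56: |R|=0.4830
R=1: x+3/7x²=0 ⇒ x=−7/3=-2.3333; min R=1−1/(4·3/7)=0.4167>−1
Confirm numerically:
  x=-2.166: |R|=0.84467 <1
  x=-1.759: |R|=0.56703 <1
  x=-1.610: |R|=0.50090 <1
  x=-1.304: |R|=0.42475 <1
  x=-2.658: |R|=1.36984 >1
  x=-2.597: |R|=1.29346 >1
  x=-2.354: |R|=1.02085 >1
Interval (-2.3333, 0).

z∈(-2.3333,0).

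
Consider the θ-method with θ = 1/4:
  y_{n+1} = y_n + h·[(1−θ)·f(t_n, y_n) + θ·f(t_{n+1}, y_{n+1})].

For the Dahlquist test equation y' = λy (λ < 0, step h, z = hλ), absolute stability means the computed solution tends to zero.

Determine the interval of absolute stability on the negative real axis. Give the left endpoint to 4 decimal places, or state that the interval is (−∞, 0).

z∈(-4.0000,0).

With y'=λy (z=hλ):
  y_{n+1} = y_n + z·[3/4·y_n + 1/4·y_{n+1}] ⇒ (1 − 1/4z)y_{n+1} = (1 + 3/4z)y_n
  ⇒ R(z) = (1 + 3/4z)/(1 − 1/4z).

Need |R(x)|<1, x<0.
x=-1.65: |R|=0.1681
R=−1: 1+3/4x = −1+1/4x ⇒ -1/2x=2 ⇒ x=2/(-1/2)=-4.0000
Confirm numerically:
  x=-2.218: |R|=0.42683 <1
  x=-2.073: |R|=0.36539 <1
  x=-1.972: |R|=0.32083 <1
  x=-4.578: |R|=1.13476 >1
  x=-4.422: |R|=1.10021 >1
  x=-4.071: |R|=1.01759 >1
Stable set (-4.0000, 0).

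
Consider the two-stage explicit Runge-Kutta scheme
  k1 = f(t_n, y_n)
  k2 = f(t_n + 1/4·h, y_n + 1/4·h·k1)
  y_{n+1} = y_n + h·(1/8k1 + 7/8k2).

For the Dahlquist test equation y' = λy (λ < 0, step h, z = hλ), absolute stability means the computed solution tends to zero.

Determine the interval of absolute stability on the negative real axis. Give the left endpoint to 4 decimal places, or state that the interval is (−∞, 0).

On y'=λy, z=hλ:
  k1=λy_n ⇒ h·k1=z·y_n;  k2=λ(1+1/4z)y_n ⇒ h·k2=z(1+1/4z)y_n
  y_{n+1}/y_n = 1 + 1/8z + 7/8z(1+1/4z) = 1 + z + 7/32z²
  Hence R(z) = 1 + z + 7/32z².

Solve |R(x)|<1 on ℝ⁻.
x=-0.75: |R|=0.3730
R=1: x+7/32x²=0 ⇒ x=−32/7=-4.5714; min R=1−1/(4·7/32)=-0.1429>−1
Confirm numerically:
  x=-3.968: |R|=0.47622 <1
  x=-3.600: |R|=0.23500 <1
  x=-2.634: |R|=0.11632 <1
  x=-2.153: |R|=0.13900 <1
  x=-5.006: |R|=1.47588 >1
  x=-4.870: |R|=1.31807 >1
  x=-4.654: |R|=1.08406 >1
Interval (-4.5714, 0).

z∈(-4.5714,0).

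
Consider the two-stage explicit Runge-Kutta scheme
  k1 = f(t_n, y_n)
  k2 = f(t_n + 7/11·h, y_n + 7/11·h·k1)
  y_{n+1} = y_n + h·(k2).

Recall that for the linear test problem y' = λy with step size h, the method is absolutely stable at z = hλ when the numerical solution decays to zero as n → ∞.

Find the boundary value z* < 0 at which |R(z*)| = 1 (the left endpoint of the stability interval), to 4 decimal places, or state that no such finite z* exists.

With y'=λy (z=hλ):
  k1=λy_n ⇒ h·k1=z·y_n;  k2=λ(1+7/11z)y_n ⇒ h·k2=z(1+7/11z)y_n
  y_{n+1}/y_n = 1 + z(1+7/11z) = 1 + z + 7/11z²
  ⇒ R(z) = 1 + z + 7/11z².

Need |R(x)|<1, x<0.
x=-1.44: |R|=0.8796
R=1: x+7/11x²=0 ⇒ x=−11/7=-1.5714; min R=1−1/(4·7/11)=0.6071>−1
Confirm numerically:
  x=-1.266: |R|=0.75394 <1
  x=-0.865: |R|=0.61114 <1
  x=-0.863: |R|=0.61094 <1
  x=-2.059: |R|=1.63885 >1
  x=-1.825: |R|=1.29449 >1
Interval (-1.5714, 0).

z* = -1.5714.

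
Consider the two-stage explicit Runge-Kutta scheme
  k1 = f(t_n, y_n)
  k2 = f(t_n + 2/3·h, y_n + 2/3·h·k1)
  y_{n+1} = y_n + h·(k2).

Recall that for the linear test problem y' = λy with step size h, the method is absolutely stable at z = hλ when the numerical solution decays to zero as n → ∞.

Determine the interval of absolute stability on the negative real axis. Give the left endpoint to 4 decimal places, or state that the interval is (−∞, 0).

(-1.5000, 0).

With y'=λy (z=hλ):
  k1=λy_n ⇒ h·k1=z·y_n;  k2=λ(1+2/3z)y_n ⇒ h·k2=z(1+2/3z)y_n
  y_{n+1}/y_n = 1 + z(1+2/3z) = 1 + z + 2/3z²
  R(z) = 1 + z + 2/3z².

Find x<0 with |R(x)|<1.
x=-0.77: |R|=0.6253
R=1: x+2/3x²=0 ⇒ x=−3/2=-1.5000; min R=1−1/(4·2/3)=0.6250>−1
Confirm numerically:
  x=-1.319: |R|=0.84084 <1
  x=-1.278: |R|=0.81086 <1
  x=-1.146: |R|=0.72954 <1
  x=-0.709: |R|=0.62612 <1
  x=-2.094: |R|=1.82922 >1
  x=-1.969: |R|=1.61564 >1
  x=-1.832: |R|=1.40548 >1
Stable set (-1.5000, 0).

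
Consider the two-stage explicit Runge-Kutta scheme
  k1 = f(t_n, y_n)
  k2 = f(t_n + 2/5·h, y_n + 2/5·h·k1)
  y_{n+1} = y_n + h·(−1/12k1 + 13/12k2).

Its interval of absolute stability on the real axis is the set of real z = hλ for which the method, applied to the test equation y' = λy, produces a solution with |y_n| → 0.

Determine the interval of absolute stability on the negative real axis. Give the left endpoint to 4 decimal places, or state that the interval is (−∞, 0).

(-2.3077, 0).

Test eqn y'=λy, z=hλ:
  k1=λy_n ⇒ h·k1=z·y_n;  k2=λ(1+2/5z)y_n ⇒ h·k2=z(1+2/5z)y_n
  y_{n+1}/y_n = 1 − 1/12z + 13/12z(1+2/5z) = 1 + z + 13/30z²
  so R(z) = 1 + z + 13/30z².

Boundary: |R(x)|=1, x<0.
x=-0.94: |R|=0.4429
R=1: x+13/30x²=0 ⇒ x=−30/13=-2.3077; min R=1−1/(4·13/30)=0.4231>−1
Confirm numerically:
  x=-2.231: |R|=0.92586 <1
  x=-1.994: |R|=0.72895 <1
  x=-0.982: |R|=0.43587 <1
  x=-2.826: |R|=1.63472 >1
  x=-2.574: |R|=1.29704 >1
  x=-2.430: |R|=1.12879 >1
Interval (-2.3077, 0).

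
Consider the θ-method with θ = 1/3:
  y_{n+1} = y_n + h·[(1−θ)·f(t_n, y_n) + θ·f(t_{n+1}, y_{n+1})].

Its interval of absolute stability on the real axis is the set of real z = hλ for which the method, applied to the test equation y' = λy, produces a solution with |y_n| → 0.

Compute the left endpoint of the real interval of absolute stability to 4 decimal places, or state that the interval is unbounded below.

Set f=λy, z=hλ:
  y_{n+1} = y_n + z·[2/3·y_n + 1/3·y_{n+1}] ⇒ (1 − 1/3z)y_{n+1} = (1 + 2/3z)y_n
  Hence R(z) = (1 + 2/3z)/(1 − 1/3z).

Solve |R(x)|<1 on ℝ⁻.
x=-1.23: |R|=0.1277
R=−1: 1+2/3x = −1+1/3x ⇒ -1/3x=2 ⇒ x=2/(-1/3)=-6.0000
Confirm numerically:
  x=-5.448: |R|=0.93466 <1
  x=-4.988: |R|=0.87331 <1
  x=-3.896: |R|=0.69490 <1
  x=-3.691: |R|=0.65491 <1
  x=-6.592: |R|=1.06172 >1
  x=-6.493: |R|=1.05193 >1
  x=-6.125: |R|=1.01370 >1
Interval (-6.0000, 0).

left endpoint -6.0000.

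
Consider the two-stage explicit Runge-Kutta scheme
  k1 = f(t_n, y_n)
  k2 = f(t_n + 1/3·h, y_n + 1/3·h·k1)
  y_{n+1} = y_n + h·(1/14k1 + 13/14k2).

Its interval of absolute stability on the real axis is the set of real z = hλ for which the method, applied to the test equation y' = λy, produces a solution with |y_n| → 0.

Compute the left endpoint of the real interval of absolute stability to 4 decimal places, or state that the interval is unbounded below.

Set f=λy, z=hλ:
  k1=λy_n ⇒ h·k1=z·y_n;  k2=λ(1+1/3z)y_n ⇒ h·k2=z(1+1/3z)y_n
  y_{n+1}/y_n = 1 + 1/14z + 13/14z(1+1/3z) = 1 + z + 13/42z²
  ⇒ R(z) = 1 + z + 13/42z².

Find x<0 with |R(x)|<1.
x=-0.74: |R|=0.4295
R=1: x+13/42x²=0 ⇒ x=−42/13=-3.2308; min R=1−1/(4·13/42)=0.1923>−1
Confirm numerically:
  x=-2.950: |R|=0.74363 <1
  x=-2.765: |R|=0.60138 <1
  x=-2.615: |R|=0.50159 <1
  x=-1.778: |R|=0.20049 <1
  x=-3.439: |R|=1.22165 >1
  x=-3.384: |R|=1.16050 >1
Interval (-3.2308, 0).

z* = -3.2308.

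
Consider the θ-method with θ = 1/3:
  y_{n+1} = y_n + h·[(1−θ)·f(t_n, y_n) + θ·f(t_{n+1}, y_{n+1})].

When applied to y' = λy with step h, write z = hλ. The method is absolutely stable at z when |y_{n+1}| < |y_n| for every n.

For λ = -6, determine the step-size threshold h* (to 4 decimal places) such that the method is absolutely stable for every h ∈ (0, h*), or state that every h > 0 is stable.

(-6.0000,0); λ=-6 ⇒ h* = (6)/6 = 1.0000.

Test eqn y'=λy, z=hλ:
  y_{n+1} = y_n + z·[2/3·y_n + 1/3·y_{n+1}] ⇒ (1 − 1/3z)y_{n+1} = (1 + 2/3z)y_n
  so R(z) = (1 + 2/3z)/(1 − 1/3z).

Solve |R(x)|<1 on ℝ⁻.
x=-0.84: |R|=0.3437
R=−1: 1+2/3x = −1+1/3x ⇒ -1/3x=2 ⇒ x=2/(-1/3)=-6.0000
Confirm numerically:
  x=-4.895: |R|=0.86004 <1
  x=-4.636: |R|=0.82137 <1
  x=-4.435: |R|=0.78951 <1
  x=-3.231: |R|=0.55561 <1
  x=-6.423: |R|=1.04489 >1
  x=-6.174: |R|=1.01897 >1
  x=-6.080: |R|=1.00881 >1
Stable set (-6.0000, 0).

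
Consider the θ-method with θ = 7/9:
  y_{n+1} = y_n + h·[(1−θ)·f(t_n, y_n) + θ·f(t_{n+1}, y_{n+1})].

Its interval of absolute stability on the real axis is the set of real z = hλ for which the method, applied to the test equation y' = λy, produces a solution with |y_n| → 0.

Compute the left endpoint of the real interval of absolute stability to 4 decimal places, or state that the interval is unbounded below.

unbounded; (−∞, 0).

On y'=λy, z=hλ:
  y_{n+1} = y_n + z·[2/9·y_n + 7/9·y_{n+1}] ⇒ (1 − 7/9z)y_{n+1} = (1 + 2/9z)y_n
  ⇒ R(z) = (1 + 2/9z)/(1 − 7/9z).

Boundary: |R(x)|=1, x<0.
x=-0.44: |R|=0.6722
x=-2: |R|=0.2174
x=-10: |R|=0.1392
x=-100: |R|=0.2694
θ=7/9≥1/2 ⇒ |1+2/9x|<|1−7/9x| ∀x<0 ⇒ stable on all of ℝ⁻.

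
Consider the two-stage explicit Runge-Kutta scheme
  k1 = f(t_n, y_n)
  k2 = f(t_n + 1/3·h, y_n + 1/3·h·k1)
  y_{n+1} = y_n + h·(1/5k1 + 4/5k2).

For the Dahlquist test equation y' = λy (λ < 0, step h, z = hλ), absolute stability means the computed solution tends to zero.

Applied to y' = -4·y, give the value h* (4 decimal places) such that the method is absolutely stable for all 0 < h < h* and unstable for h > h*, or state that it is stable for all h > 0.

Test eqn y'=λy, z=hλ:
  k1=λy_n ⇒ h·k1=z·y_n;  k2=λ(1+1/3z)y_n ⇒ h·k2=z(1+1/3z)y_n
  y_{n+1}/y_n = 1 + 1/5z + 4/5z(1+1/3z) = 1 + z + 4/15z²
  ⇒ R(z) = 1 + z + 4/15z².

Solve |R(x)|<1 on ℝ⁻.
x=-1.68: |R|=0.0726
R=1: x+4/15x²=0 ⇒ x=−15/4=-3.7500; min R=1−1/(4·4/15)=0.0625>−1
Confirm numerically:
  x=-2.344: |R|=0.12116 <1
  x=-2.034: |R|=0.06924 <1
  x=-1.650: |R|=0.07600 <1
  x=-1.643: |R|=0.07685 <1
  x=-4.257: |R|=1.57555 >1
  x=-4.232: |R|=1.54395 >1
Stable set (-3.7500, 0).

(-3.7500,0); λ=-4 ⇒ h* = (15/4)/4 = 0.9375.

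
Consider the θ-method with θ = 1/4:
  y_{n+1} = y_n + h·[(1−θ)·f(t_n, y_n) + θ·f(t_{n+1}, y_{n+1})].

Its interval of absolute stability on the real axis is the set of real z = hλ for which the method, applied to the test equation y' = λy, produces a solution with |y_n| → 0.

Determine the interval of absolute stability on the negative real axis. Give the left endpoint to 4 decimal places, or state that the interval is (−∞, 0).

Test eqn y'=λy, z=hλ:
  y_{n+1} = y_n + z·[3/4·y_n + 1/4·y_{n+1}] ⇒ (1 − 1/4z)y_{n+1} = (1 + 3/4z)y_n
  so R(z) = (1 + 3/4z)/(1 − 1/4z).

Find x<0 with |R(x)|<1.
x=-1.67: |R|=0.1781
R=−1: 1+3/4x = −1+1/4x ⇒ -1/2x=2 ⇒ x=2/(-1/2)=-4.0000
Confirm numerically:
  x=-2.718: |R|=0.61834 <1
  x=-2.622: |R|=0.58381 <1
  x=-1.844: |R|=0.26215 <1
  x=-4.144: |R|=1.03536 >1
  x=-4.029: |R|=1.00722 >1
Stable set (-4.0000, 0).

z∈(-4.0000,0).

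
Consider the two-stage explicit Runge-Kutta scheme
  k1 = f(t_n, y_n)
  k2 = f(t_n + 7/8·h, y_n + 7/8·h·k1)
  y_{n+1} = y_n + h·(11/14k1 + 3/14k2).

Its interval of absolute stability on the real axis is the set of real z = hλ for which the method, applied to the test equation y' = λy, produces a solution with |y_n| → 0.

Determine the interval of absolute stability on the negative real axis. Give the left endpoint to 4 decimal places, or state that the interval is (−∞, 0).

On y'=λy, z=hλ:
  k1=λy_n ⇒ h·k1=z·y_n;  k2=λ(1+7/8z)y_n ⇒ h·k2=z(1+7/8z)y_n
  y_{n+1}/y_n = 1 + 11/14z + 3/14z(1+7/8z) = 1 + z + 3/16z²
  R(z) = 1 + z + 3/16z².

Find x<0 with |R(x)|<1.
x=-0.34: |R|=0.6817
R=1: x+3/16x²=0 ⇒ x=−16/3=-5.3333; min R=1−1/(4·3/16)=-0.3333>−1
Confirm numerically:
  x=-5.254: |R|=0.92185 <1
  x=-4.593: |R|=0.36243 <1
  x=-3.400: |R|=0.23250 <1
  x=-5.428: |R|=1.09635 >1
  x=-5.378: |R|=1.04504 >1
Stable set (-5.3333, 0).

z∈(-5.3333,0).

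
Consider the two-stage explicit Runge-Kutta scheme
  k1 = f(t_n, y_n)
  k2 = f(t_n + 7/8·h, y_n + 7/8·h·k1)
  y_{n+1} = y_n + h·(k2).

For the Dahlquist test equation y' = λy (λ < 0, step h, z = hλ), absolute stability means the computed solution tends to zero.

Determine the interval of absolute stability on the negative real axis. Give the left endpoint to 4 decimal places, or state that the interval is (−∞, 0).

z∈(-1.1429,0).

On y'=λy, z=hλ:
  k1=λy_n ⇒ h·k1=z·y_n;  k2=λ(1+7/8z)y_n ⇒ h·k2=z(1+7/8z)y_n
  y_{n+1}/y_n = 1 + z(1+7/8z) = 1 + z + 7/8z²
  ⇒ R(z) = 1 + z + 7/8z².

Boundary: |R(x)|=1, x<0.
x=-0.72: |R|=0.7336
R=1: x+7/8x²=0 ⇒ x=−8/7=-1.1429; min R=1−1/(4·7/8)=0.7143>−1
Confirm numerically:
  x=-1.040: |R|=0.90640 <1
  x=-0.963: |R|=0.84845 <1
  x=-0.841: |R|=0.77787 <1
  x=-0.540: |R|=0.71515 <1
  x=-1.270: |R|=1.14129 >1
  x=-1.178: |R|=1.03622 >1
So |R|<1 on (-1.1429, 0).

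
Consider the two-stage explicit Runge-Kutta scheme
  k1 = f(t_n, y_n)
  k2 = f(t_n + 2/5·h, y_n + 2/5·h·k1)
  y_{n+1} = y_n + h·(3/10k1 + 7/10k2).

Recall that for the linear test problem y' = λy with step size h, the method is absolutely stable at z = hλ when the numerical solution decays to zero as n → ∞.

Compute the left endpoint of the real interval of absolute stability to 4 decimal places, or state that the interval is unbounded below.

z* = -3.5714.

On y'=λy, z=hλ:
  k1=λy_n ⇒ h·k1=z·y_n;  k2=λ(1+2/5z)y_n ⇒ h·k2=z(1+2/5z)y_n
  y_{n+1}/y_n = 1 + 3/10z + 7/10z(1+2/5z) = 1 + z + 7/25z²
  so R(z) = 1 + z + 7/25z².

Need |R(x)|<1, x<0.
x=-1.53: |R|=0.1255
R=1: x+7/25x²=0 ⇒ x=−25/7=-3.5714; min R=1−1/(4·7/25)=0.1071>−1
Confirm numerically:
  x=-3.305: |R|=0.75345 <1
  x=-2.257: |R|=0.16933 <1
  x=-1.599: |R|=0.11690 <1
  x=-4.020: |R|=1.50491 >1
  x=-3.756: |R|=1.19411 >1
  x=-3.717: |R|=1.15150 >1
Stable set (-3.5714, 0).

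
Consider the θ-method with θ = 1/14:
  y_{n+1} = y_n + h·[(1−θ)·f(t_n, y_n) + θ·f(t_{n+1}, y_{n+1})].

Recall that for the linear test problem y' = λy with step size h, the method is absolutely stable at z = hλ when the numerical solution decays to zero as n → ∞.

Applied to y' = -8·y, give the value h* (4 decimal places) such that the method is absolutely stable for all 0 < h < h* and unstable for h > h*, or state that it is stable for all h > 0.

With y'=λy (z=hλ):
  y_{n+1} = y_n + z·[13/14·y_n + 1/14·y_{n+1}] ⇒ (1 − 1/14z)y_{n+1} = (1 + 13/14z)y_n
  R(z) = (1 + 13/14z)/(1 − 1/14z).

Solve |R(x)|<1 on ℝ⁻.
x=-1.52: |R|=0.3711
R=−1: 1+13/14x = −1+1/14x ⇒ -6/7x=2 ⇒ x=2/(-6/7)=-2.3333
Confirm numerically:
  x=-1.886: |R|=0.66209 <1
  x=-1.809: |R|=0.60200 <1
  x=-1.772: |R|=0.57291 <1
  x=-1.133: |R|=0.04817 <1
  x=-2.895: |R|=1.39893 >1
  x=-2.765: |R|=1.30898 >1
  x=-2.484: |R|=1.10968 >1
Interval (-2.3333, 0).

(-2.3333,0); λ=-8 ⇒ h* = (7/3)/8 = 0.2917.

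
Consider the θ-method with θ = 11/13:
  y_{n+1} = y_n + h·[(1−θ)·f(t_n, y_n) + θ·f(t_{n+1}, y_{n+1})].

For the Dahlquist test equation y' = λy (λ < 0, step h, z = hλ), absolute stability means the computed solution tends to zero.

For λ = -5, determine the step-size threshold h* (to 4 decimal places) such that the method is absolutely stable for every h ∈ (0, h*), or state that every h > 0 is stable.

interval (−∞, 0). Any h>0 works for λ=-5.

On y'=λy, z=hλ:
  y_{n+1} = y_n + z·[2/13·y_n + 11/13·y_{n+1}] ⇒ (1 − 11/13z)y_{n+1} = (1 + 2/13z)y_n
  ⇒ R(z) = (1 + 2/13z)/(1 − 11/13z).

Need |R(x)|<1, x<0.
x=-1.72: |R|=0.2995
x=-2: |R|=0.2571
x=-10: |R|=0.0569
x=-100: |R|=0.1680
θ=11/13≥1/2 ⇒ |1+2/13x|<|1−11/13x| ∀x<0 ⇒ interval (−∞,0).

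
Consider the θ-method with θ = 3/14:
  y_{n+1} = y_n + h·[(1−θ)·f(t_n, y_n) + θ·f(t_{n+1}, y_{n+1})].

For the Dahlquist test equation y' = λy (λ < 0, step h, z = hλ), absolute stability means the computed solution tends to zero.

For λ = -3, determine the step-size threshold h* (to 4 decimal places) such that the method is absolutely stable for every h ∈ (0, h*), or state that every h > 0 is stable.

(-3.5000,0); λ=-3 ⇒ h* = (7/2)/3 = 1.1667.

On y'=λy, z=hλ:
  y_{n+1} = y_n + z·[11/14·y_n + 3/14·y_{n+1}] ⇒ (1 − 3/14z)y_{n+1} = (1 + 11/14z)y_n
  so R(z) = (1 + 11/14z)/(1 − 3/14z).

Solve |R(x)|<1 on ℝ⁻.
x=-1.32: |R|=0.0290
R=−1: 1+11/14x = −1+3/14x ⇒ -4/7x=2 ⇒ x=2/(-4/7)=-3.5000
Confirm numerically:
  x=-2.770: |R|=0.73823 <1
  x=-2.368: |R|=0.57089 <1
  x=-1.666: |R|=0.22771 <1
  x=-1.405: |R|=0.07988 <1
  x=-3.721: |R|=1.07026 >1
  x=-3.708: |R|=1.06623 >1
  x=-3.631: |R|=1.04210 >1
Interval (-3.5000, 0).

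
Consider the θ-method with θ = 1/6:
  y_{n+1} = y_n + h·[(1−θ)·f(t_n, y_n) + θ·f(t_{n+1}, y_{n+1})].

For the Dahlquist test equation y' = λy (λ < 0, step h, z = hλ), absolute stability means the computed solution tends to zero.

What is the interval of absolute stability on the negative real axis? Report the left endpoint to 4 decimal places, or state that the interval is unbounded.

(-3.0000, 0).

Test eqn y'=λy, z=hλ:
  y_{n+1} = y_n + z·[5/6·y_n + 1/6·y_{n+1}] ⇒ (1 − 1/6z)y_{n+1} = (1 + 5/6z)y_n
  ⇒ R(z) = (1 + 5/6z)/(1 − 1/6z).

Boundary: |R(x)|=1, x<0.
x=-0.48: |R|=0.5556
R=−1: 1+5/6x = −1+1/6x ⇒ -2/3x=2 ⇒ x=2/(-2/3)=-3.0000
Confirm numerically:
  x=-2.326: |R|=0.67620 <1
  x=-2.152: |R|=0.58391 <1
  x=-1.893: |R|=0.43900 <1
  x=-1.646: |R|=0.29166 <1
  x=-3.524: |R|=1.22008 >1
  x=-3.152: |R|=1.06643 >1
  x=-3.133: |R|=1.05825 >1
Interval (-3.0000, 0).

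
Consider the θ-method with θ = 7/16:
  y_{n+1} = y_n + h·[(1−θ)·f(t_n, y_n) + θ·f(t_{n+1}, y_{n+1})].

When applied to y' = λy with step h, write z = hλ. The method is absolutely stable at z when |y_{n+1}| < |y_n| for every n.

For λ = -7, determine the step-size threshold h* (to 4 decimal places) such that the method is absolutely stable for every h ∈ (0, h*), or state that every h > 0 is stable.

(-16.0000,0); λ=-7 ⇒ h* = (16)/7 = 2.2857.

Test eqn y'=λy, z=hλ:
  y_{n+1} = y_n + z·[9/16·y_n + 7/16·y_{n+1}] ⇒ (1 − 7/16z)y_{n+1} = (1 + 9/16z)y_n
  ⇒ R(z) = (1 + 9/16z)/(1 − 7/16z).

Boundary: |R(x)|=1, x<0.
x=-0.58: |R|=0.5374
R=−1: 1+9/16x = −1+7/16x ⇒ -1/8x=2 ⇒ x=2/(-1/8)=-16.0000
Confirm numerically:
  x=-13.146: |R|=0.94716 <1
  x=-10.300: |R|=0.87060 <1
  x=-9.994: |R|=0.86026 <1
  x=-16.465: |R|=1.00709 >1
  x=-16.281: |R|=1.00432 >1
Stable set (-16.0000, 0).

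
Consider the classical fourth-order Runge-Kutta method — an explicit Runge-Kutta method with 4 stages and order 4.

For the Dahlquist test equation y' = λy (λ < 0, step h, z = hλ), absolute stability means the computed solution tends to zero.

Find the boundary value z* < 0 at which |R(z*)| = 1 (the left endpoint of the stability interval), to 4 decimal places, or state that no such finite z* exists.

z* = -2.7853.

On y'=λy, z=hλ:
  order 4, 4-stage ⇒ R(z)=1+z+z^2/2+z^3/6+z^4/24
  (e.g. R(-0.91)=0.40703, |R|=0.40703)

Find x<0 with |R(x)|<1.
x=-0.91: |R|=0.4070
|R(-1.84)|=0.2921 |R(-1.27)|=0.3034 |R(-0.59)|=0.5549
Bisect:
  x_lo=-3.6320 |R|=3.2289  x_hi=-0.1389 |R|=0.8703
  mid=-1.88546 |R|=0.30147 →hi
  mid=-2.75871 |R|=0.96066 →hi
  mid=-3.19534 |R|=1.81592 →lo
  mid=-2.97703 |R|=1.32971 →lo
  mid=-2.86787 |R|=1.13180 →lo
  mid=-2.81329 |R|=1.04304 →lo
  mid=-2.78600 |R|=1.00107 →lo
  mid=-2.77236 |R|=0.98067 →hi
  mid=-2.77918 |R|=0.99082 →hi
  ...
  [-2.78536,-2.78515] ⇒ x*=-2.7853
So |R|<1 on (-2.7853, 0).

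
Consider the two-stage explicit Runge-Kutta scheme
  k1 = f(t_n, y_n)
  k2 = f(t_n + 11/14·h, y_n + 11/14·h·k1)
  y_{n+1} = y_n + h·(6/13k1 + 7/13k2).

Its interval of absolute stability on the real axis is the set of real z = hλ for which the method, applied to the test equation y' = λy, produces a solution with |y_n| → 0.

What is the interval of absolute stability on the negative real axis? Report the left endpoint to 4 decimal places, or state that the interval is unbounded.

On y'=λy, z=hλ:
  k1=λy_n ⇒ h·k1=z·y_n;  k2=λ(1+11/14z)y_n ⇒ h·k2=z(1+11/14z)y_n
  y_{n+1}/y_n = 1 + 6/13z + 7/13z(1+11/14z) = 1 + z + 11/26z²
  ⇒ R(z) = 1 + z + 11/26z².

Solve |R(x)|<1 on ℝ⁻.
x=-0.69: |R|=0.5114
R=1: x+11/26x²=0 ⇒ x=−26/11=-2.3636; min R=1−1/(4·11/26)=0.4091>−1
Confirm numerically:
  x=-2.276: |R|=0.91561 <1
  x=-2.056: |R|=0.73240 <1
  x=-1.989: |R|=0.68474 <1
  x=-2.751: |R|=1.45085 >1
  x=-2.619: |R|=1.28295 >1
So |R|<1 on (-2.3636, 0).

z∈(-2.3636,0).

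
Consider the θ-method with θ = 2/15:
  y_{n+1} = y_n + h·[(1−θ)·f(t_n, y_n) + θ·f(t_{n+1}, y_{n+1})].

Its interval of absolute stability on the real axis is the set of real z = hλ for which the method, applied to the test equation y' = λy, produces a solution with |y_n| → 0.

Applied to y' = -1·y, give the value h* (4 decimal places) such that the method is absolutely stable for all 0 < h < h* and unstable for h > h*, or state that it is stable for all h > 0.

(-2.7273,0); λ=-1 ⇒ h* = (30/11)/1 = 2.7273.

Test eqn y'=λy, z=hλ:
  y_{n+1} = y_n + z·[13/15·y_n + 2/15·y_{n+1}] ⇒ (1 − 2/15z)y_{n+1} = (1 + 13/15z)y_n
  Hence R(z) = (1 + 13/15z)/(1 − 2/15z).

Boundary: |R(x)|=1, x<0.
x=-0.81: |R|=0.2690
R=−1: 1+13/15x = −1+2/15x ⇒ -11/15x=2 ⇒ x=2/(-11/15)=-2.7273
Confirm numerically:
  x=-2.069: |R|=0.62164 <1
  x=-1.690: |R|=0.37922 <1
  x=-1.441: |R|=0.20876 <1
  x=-3.321: |R|=1.30177 >1
  x=-3.250: |R|=1.26744 >1
  x=-3.110: |R|=1.19840 >1
Stable set (-2.7273, 0).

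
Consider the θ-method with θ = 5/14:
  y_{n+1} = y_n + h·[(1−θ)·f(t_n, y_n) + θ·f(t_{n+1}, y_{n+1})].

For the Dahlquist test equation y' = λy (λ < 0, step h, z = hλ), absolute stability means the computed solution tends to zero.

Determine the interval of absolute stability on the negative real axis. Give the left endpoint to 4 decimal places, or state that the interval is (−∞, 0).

Test eqn y'=λy, z=hλ:
  y_{n+1} = y_n + z·[9/14·y_n + 5/14·y_{n+1}] ⇒ (1 − 5/14z)y_{n+1} = (1 + 9/14z)y_n
  R(z) = (1 + 9/14z)/(1 − 5/14z).

Need |R(x)|<1, x<0.
x=-1.61: |R|=0.0222
R=−1: 1+9/14x = −1+5/14x ⇒ -2/7x=2 ⇒ x=2/(-2/7)=-7.0000
Confirm numerically:
  x=-6.420: |R|=0.94967 <1
  x=-3.814: |R|=0.61464 <1
  x=-3.308: |R|=0.51644 <1
  x=-7.401: |R|=1.03145 >1
  x=-7.367: |R|=1.02888 >1
Interval (-7.0000, 0).

z∈(-7.0000,0).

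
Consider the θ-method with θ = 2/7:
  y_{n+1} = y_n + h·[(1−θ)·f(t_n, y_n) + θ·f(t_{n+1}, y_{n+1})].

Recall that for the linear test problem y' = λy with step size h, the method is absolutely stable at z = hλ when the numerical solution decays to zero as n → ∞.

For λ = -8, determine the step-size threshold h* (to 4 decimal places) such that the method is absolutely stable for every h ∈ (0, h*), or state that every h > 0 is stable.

(-4.6667,0); λ=-8 ⇒ h* = (14/3)/8 = 0.5833.

Set f=λy, z=hλ:
  y_{n+1} = y_n + z·[5/7·y_n + 2/7·y_{n+1}] ⇒ (1 − 2/7z)y_{n+1} = (1 + 5/7z)y_n
  R(z) = (1 + 5/7z)/(1 − 2/7z).

Boundary: |R(x)|=1, x<0.
x=-0.76: |R|=0.3756
R=−1: 1+5/7x = −1+2/7x ⇒ -3/7x=2 ⇒ x=2/(-3/7)=-4.6667
Confirm numerically:
  x=-3.336: |R|=0.70802 <1
  x=-3.164: |R|=0.66176 <1
  x=-2.839: |R|=0.56752 <1
  x=-4.981: |R|=1.05559 >1
  x=-4.973: |R|=1.05423 >1
  x=-4.866: |R|=1.03574 >1
Stable set (-4.6667, 0).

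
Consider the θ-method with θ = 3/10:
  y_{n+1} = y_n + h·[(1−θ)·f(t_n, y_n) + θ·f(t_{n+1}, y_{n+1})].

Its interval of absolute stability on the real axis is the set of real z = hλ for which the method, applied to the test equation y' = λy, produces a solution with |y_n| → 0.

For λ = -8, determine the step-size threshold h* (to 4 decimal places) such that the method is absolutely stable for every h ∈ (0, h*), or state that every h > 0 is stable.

With y'=λy (z=hλ):
  y_{n+1} = y_n + z·[7/10·y_n + 3/10·y_{n+1}] ⇒ (1 − 3/10z)y_{n+1} = (1 + 7/10z)y_n
  Hence R(z) = (1 + 7/10z)/(1 − 3/10z).

Find x<0 with |R(x)|<1.
x=-0.9: |R|=0.2913
R=−1: 1+7/10x = −1+3/10x ⇒ -2/5x=2 ⇒ x=2/(-2/5)=-5.0000
Confirm numerically:
  x=-3.092: |R|=0.60407 <1
  x=-2.497: |R|=0.42759 <1
  x=-2.308: |R|=0.36374 <1
  x=-2.232: |R|=0.33685 <1
  x=-5.304: |R|=1.04693 >1
  x=-5.280: |R|=1.04334 >1
Stable set (-5.0000, 0).

(-5.0000,0); λ=-8 ⇒ h* = (5)/8 = 0.6250.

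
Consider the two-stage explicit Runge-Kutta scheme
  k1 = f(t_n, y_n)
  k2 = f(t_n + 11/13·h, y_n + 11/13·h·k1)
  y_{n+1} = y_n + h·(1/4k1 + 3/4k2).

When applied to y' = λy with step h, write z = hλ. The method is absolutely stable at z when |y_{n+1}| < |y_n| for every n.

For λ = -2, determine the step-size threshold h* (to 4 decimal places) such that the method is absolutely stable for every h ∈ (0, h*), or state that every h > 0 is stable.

(-1.5758,0); λ=-2 ⇒ h* = (52/33)/2 = 0.7879.

Test eqn y'=λy, z=hλ:
  k1=λy_n ⇒ h·k1=z·y_n;  k2=λ(1+11/13z)y_n ⇒ h·k2=z(1+11/13z)y_n
  y_{n+1}/y_n = 1 + 1/4z + 3/4z(1+11/13z) = 1 + z + 33/52z²
  Hence R(z) = 1 + z + 33/52z².

Boundary: |R(x)|=1, x<0.
x=-0.38: |R|=0.7116
R=1: x+33/52x²=0 ⇒ x=−52/33=-1.5758; min R=1−1/(4·33/52)=0.6061>−1
Confirm numerically:
  x=-1.328: |R|=0.79120 <1
  x=-1.200: |R|=0.71385 <1
  x=-0.642: |R|=0.61957 <1
  x=-2.034: |R|=1.59150 >1
  x=-2.026: |R|=1.57889 >1
  x=-1.681: |R|=1.11227 >1
Stable set (-1.5758, 0).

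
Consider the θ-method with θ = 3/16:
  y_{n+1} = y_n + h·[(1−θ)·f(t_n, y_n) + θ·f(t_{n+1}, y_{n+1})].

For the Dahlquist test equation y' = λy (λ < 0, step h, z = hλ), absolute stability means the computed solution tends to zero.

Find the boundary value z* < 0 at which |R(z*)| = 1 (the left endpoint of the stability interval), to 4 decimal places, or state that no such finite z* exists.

left endpoint -3.2000.

Test eqn y'=λy, z=hλ:
  y_{n+1} = y_n + z·[13/16·y_n + 3/16·y_{n+1}] ⇒ (1 − 3/16z)y_{n+1} = (1 + 13/16z)y_n
  R(z) = (1 + 13/16z)/(1 − 3/16z).

Boundary: |R(x)|=1, x<0.
x=-1.3: |R|=0.0452
R=−1: 1+13/16x = −1+3/16x ⇒ -5/8x=2 ⇒ x=2/(-5/8)=-3.2000
Confirm numerically:
  x=-2.981: |R|=0.91220 <1
  x=-2.536: |R|=0.71874 <1
  x=-2.354: |R|=0.63316 <1
  x=-3.762: |R|=1.20597 >1
  x=-3.475: |R|=1.10407 >1
So |R|<1 on (-3.2000, 0).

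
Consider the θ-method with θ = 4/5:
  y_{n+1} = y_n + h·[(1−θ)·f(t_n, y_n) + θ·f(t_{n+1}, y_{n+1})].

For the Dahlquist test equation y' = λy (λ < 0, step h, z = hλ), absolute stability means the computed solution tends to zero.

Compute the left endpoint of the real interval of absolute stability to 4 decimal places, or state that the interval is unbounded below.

With y'=λy (z=hλ):
  y_{n+1} = y_n + z·[1/5·y_n + 4/5·y_{n+1}] ⇒ (1 − 4/5z)y_{n+1} = (1 + 1/5z)y_n
  so R(z) = (1 + 1/5z)/(1 − 4/5z).

Need |R(x)|<1, x<0.
x=-1.13: |R|=0.4065
x=-2: |R|=0.2308
x=-10: |R|=0.1111
x=-100: |R|=0.2346
θ=4/5≥1/2 ⇒ |1+1/5x|<|1−4/5x| ∀x<0 ⇒ stable on all of ℝ⁻.

interval (−∞, 0).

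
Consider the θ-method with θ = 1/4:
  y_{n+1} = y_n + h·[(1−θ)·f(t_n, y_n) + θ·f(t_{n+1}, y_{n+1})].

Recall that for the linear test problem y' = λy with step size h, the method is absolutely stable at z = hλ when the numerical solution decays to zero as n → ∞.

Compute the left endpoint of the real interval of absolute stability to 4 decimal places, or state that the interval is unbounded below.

With y'=λy (z=hλ):
  y_{n+1} = y_n + z·[3/4·y_n + 1/4·y_{n+1}] ⇒ (1 − 1/4z)y_{n+1} = (1 + 3/4z)y_n
  R(z) = (1 + 3/4z)/(1 − 1/4z).

Solve |R(x)|<1 on ℝ⁻.
x=-1.64: |R|=0.1631
R=−1: 1+3/4x = −1+1/4x ⇒ -1/2x=2 ⇒ x=2/(-1/2)=-4.0000
Confirm numerically:
  x=-2.811: |R|=0.65086 <1
  x=-2.424: |R|=0.50934 <1
  x=-1.782: |R|=0.23279 <1
  x=-4.512: |R|=1.12030 >1
  x=-4.354: |R|=1.08475 >1
  x=-4.184: |R|=1.04497 >1
So |R|<1 on (-4.0000, 0).

z* = -4.0000.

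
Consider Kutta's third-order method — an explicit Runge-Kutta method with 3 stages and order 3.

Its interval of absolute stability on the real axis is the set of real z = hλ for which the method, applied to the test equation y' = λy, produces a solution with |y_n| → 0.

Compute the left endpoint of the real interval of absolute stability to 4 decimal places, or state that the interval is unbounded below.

z* = -2.5127.

On y'=λy, z=hλ:
  order 3, 3-stage ⇒ R(z)=1+z+z^2/2+z^3/6
  (e.g. R(-1.5)=0.06250, |R|=0.06250)

Find x<0 with |R(x)|<1.
x=-1.5: |R|=0.0625
|R(-1.96)|=0.2941 |R(-1.66)|=0.0446 |R(-1.4)|=0.1227
Bisect:
  x_lo=-3.0122 |R|=2.0306  x_hi=-0.3288 |R|=0.7193
  mid=-1.67052 |R|=0.05217 →hi
  mid=-2.34135 |R|=0.73957 →hi
  mid=-2.67677 |R|=1.29077 →lo
  mid=-2.50906 |R|=0.99395 →hi
  mid=-2.59291 |R|=1.13676 →lo
  mid=-2.55099 |R|=1.06399 →lo
  mid=-2.53002 |R|=1.02864 →lo
  mid=-2.51954 |R|=1.01121 →lo
  mid=-2.51430 |R|=1.00256 →lo
  mid=-2.51168 |R|=0.99825 →hi
  ...
  [-2.51283,-2.51266] ⇒ x*=-2.5127
Interval (-2.5127, 0).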